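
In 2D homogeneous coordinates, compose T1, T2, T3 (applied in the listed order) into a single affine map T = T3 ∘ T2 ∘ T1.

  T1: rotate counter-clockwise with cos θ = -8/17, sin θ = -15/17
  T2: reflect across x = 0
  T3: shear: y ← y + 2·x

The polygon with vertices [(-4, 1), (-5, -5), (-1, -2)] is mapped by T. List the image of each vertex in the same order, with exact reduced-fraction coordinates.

image vertices: (-47/17, -42/17), (35/17, 185/17), (22/17, 75/17)

T1 rotate counter-clockwise with cos θ = -8/17, sin θ = -15/17: (-4, 1) → (47/17, 52/17); (-5, -5) → (-35/17, 115/17); (-1, -2) → (-22/17, 31/17)
T2 reflect across x = 0: (47/17, 52/17) → (-47/17, 52/17); (-35/17, 115/17) → (35/17, 115/17); (-22/17, 31/17) → (22/17, 31/17)
T3 shear: y ← y + 2·x: (-47/17, 52/17) → (-47/17, -42/17); (35/17, 115/17) → (35/17, 185/17); (22/17, 31/17) → (22/17, 75/17)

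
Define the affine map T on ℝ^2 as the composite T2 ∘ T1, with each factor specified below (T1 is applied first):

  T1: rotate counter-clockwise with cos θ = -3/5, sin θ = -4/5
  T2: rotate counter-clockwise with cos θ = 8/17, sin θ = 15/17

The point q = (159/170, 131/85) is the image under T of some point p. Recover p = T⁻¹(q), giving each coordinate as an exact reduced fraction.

T1 = [-3/5 4/5 0; -4/5 -3/5 0; 0 0 1]
T2·T1 = [36/85 77/85 0; -77/85 36/85 0; 0 0 1]
det M = 1; M⁻¹ = [36/85 -77/85 0; 77/85 36/85 0; 0 0 1]
M⁻¹ · (159/170, 131/85)ᵀ = (-1, 3/2)ᵀ

p = (-1, 3/2)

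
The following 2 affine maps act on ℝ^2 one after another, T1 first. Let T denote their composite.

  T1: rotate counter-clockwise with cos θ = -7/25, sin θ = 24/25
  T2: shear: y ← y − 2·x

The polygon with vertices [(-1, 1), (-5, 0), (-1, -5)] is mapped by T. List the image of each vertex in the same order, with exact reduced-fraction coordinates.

T1 rotate counter-clockwise with cos θ = -7/25, sin θ = 24/25: (-1, 1) → (-17/25, -31/25); (-5, 0) → (7/5, -24/5); (-1, -5) → (127/25, 11/25)
T2 shear: y ← y − 2·x: (-17/25, -31/25) → (-17/25, 3/25); (7/5, -24/5) → (7/5, -38/5); (127/25, 11/25) → (127/25, -243/25)

image vertices: (-17/25, 3/25), (7/5, -38/5), (127/25, -243/25)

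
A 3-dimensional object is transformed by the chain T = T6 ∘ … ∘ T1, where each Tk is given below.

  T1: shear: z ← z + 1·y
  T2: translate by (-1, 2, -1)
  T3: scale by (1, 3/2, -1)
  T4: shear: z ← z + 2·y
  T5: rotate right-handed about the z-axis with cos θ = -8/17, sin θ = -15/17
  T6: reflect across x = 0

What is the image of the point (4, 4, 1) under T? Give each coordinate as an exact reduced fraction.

T1 shear: z ← z + 1·y: (4, 4, 1) → (4, 4, 5)
T2 translate by (-1, 2, -1): (4, 4, 5) → (3, 6, 4)
T3 scale by (1, 3/2, -1): (3, 6, 4) → (3, 9, -4)
T4 shear: z ← z + 2·y: (3, 9, -4) → (3, 9, 14)
T5 rotate right-handed about the z-axis with cos θ = -8/17, sin θ = -15/17: (3, 9, 14) → (111/17, -117/17, 14)
T6 reflect across x = 0: (111/17, -117/17, 14) → (-111/17, -117/17, 14)

T(p) = (-111/17, -117/17, 14)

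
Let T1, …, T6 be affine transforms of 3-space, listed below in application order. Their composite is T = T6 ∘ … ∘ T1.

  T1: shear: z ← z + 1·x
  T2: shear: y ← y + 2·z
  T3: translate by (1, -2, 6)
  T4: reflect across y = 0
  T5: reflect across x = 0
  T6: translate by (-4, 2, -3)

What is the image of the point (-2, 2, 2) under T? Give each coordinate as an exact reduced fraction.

T(p) = (-3, 2, 3)

T1 shear: z ← z + 1·x: (-2, 2, 2) → (-2, 2, 0)
T2 shear: y ← y + 2·z: (-2, 2, 0) → (-2, 2, 0)
T3 translate by (1, -2, 6): (-2, 2, 0) → (-1, 0, 6)
T4 reflect across y = 0: (-1, 0, 6) → (-1, 0, 6)
T5 reflect across x = 0: (-1, 0, 6) → (1, 0, 6)
T6 translate by (-4, 2, -3): (1, 0, 6) → (-3, 2, 3)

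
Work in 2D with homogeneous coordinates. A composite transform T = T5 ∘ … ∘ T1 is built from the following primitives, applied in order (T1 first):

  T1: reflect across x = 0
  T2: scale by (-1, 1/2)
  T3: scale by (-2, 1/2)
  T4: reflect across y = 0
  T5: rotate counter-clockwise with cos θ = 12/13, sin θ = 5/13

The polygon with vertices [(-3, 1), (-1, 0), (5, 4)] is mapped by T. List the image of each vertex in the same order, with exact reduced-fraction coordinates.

image vertices: (293/52, 27/13), (24/13, 10/13), (-115/13, -62/13)

T1 reflect across x = 0: (-3, 1) → (3, 1); (-1, 0) → (1, 0); (5, 4) → (-5, 4)
T2 scale by (-1, 1/2): (3, 1) → (-3, 1/2); (1, 0) → (-1, 0); (-5, 4) → (5, 2)
T3 scale by (-2, 1/2): (-3, 1/2) → (6, 1/4); (-1, 0) → (2, 0); (5, 2) → (-10, 1)
T4 reflect across y = 0: (6, 1/4) → (6, -1/4); (2, 0) → (2, 0); (-10, 1) → (-10, -1)
T5 rotate counter-clockwise with cos θ = 12/13, sin θ = 5/13: (6, -1/4) → (293/52, 27/13); (2, 0) → (24/13, 10/13); (-10, -1) → (-115/13, -62/13)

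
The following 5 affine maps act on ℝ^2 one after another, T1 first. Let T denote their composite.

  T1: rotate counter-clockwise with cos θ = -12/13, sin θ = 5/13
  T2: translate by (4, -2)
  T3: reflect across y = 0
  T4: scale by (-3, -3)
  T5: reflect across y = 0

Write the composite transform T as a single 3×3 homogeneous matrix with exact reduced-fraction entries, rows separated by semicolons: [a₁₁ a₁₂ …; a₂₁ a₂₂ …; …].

T = [36/13 15/13 -12; -15/13 36/13 6; 0 0 1]

T1 = [-12/13 -5/13 0; 5/13 -12/13 0; 0 0 1]
T2·T1 = [-12/13 -5/13 4; 5/13 -12/13 -2; 0 0 1]
T3·…·T1 = [-12/13 -5/13 4; -5/13 12/13 2; 0 0 1]
T4·…·T1 = [36/13 15/13 -12; 15/13 -36/13 -6; 0 0 1]
T5·…·T1 = [36/13 15/13 -12; -15/13 36/13 6; 0 0 1]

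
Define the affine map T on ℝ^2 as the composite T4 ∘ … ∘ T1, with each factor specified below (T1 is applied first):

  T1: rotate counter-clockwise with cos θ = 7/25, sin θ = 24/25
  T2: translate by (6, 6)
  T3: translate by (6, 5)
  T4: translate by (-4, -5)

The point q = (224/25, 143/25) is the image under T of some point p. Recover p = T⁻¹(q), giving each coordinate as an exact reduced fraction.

T1 = [7/25 -24/25 0; 24/25 7/25 0; 0 0 1]
T2·T1 = [7/25 -24/25 6; 24/25 7/25 6; 0 0 1]
T3·…·T1 = [7/25 -24/25 12; 24/25 7/25 11; 0 0 1]
T4·…·T1 = [7/25 -24/25 8; 24/25 7/25 6; 0 0 1]
det M = 1; M⁻¹ = [7/25 24/25 -8; -24/25 7/25 6; 0 0 1]
M⁻¹ · (224/25, 143/25)ᵀ = (0, -1)ᵀ

p = (0, -1)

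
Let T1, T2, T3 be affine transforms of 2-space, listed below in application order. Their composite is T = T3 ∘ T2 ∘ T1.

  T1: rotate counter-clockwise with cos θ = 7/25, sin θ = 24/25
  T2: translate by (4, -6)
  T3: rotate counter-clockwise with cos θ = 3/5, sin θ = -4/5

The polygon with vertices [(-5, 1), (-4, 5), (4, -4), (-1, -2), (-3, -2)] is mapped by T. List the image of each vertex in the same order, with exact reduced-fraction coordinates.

T1 rotate counter-clockwise with cos θ = 7/25, sin θ = 24/25: (-5, 1) → (-59/25, -113/25); (-4, 5) → (-148/25, -61/25); (4, -4) → (124/25, 68/25); (-1, -2) → (41/25, -38/25); (-3, -2) → (27/25, -86/25)
T2 translate by (4, -6): (-59/25, -113/25) → (41/25, -263/25); (-148/25, -61/25) → (-48/25, -211/25); (124/25, 68/25) → (224/25, -82/25); (41/25, -38/25) → (141/25, -188/25); (27/25, -86/25) → (127/25, -236/25)
T3 rotate counter-clockwise with cos θ = 3/5, sin θ = -4/5: (41/25, -263/25) → (-929/125, -953/125); (-48/25, -211/25) → (-988/125, -441/125); (224/25, -82/25) → (344/125, -1142/125); (141/25, -188/25) → (-329/125, -1128/125); (127/25, -236/25) → (-563/125, -1216/125)

image vertices: (-929/125, -953/125), (-988/125, -441/125), (344/125, -1142/125), (-329/125, -1128/125), (-563/125, -1216/125)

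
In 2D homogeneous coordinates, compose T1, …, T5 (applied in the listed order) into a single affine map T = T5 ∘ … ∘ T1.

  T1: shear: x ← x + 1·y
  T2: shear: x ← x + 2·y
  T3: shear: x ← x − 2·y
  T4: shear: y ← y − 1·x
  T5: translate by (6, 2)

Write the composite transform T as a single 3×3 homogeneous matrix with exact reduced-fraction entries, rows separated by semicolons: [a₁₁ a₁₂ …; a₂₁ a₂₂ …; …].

T1 = [1 1 0; 0 1 0; 0 0 1]
T2·T1 = [1 3 0; 0 1 0; 0 0 1]
T3·…·T1 = [1 1 0; 0 1 0; 0 0 1]
T4·…·T1 = [1 1 0; -1 0 0; 0 0 1]
T5·…·T1 = [1 1 6; -1 0 2; 0 0 1]

T = [1 1 6; -1 0 2; 0 0 1]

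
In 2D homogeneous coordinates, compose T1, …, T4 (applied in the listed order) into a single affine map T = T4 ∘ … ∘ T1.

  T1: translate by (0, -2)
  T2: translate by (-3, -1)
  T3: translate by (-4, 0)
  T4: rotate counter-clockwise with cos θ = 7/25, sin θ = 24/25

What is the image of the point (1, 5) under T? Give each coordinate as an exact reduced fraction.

T(p) = (-18/5, -26/5)

T1 translate by (0, -2): (1, 5) → (1, 3)
T2 translate by (-3, -1): (1, 3) → (-2, 2)
T3 translate by (-4, 0): (-2, 2) → (-6, 2)
T4 rotate counter-clockwise with cos θ = 7/25, sin θ = 24/25: (-6, 2) → (-18/5, -26/5)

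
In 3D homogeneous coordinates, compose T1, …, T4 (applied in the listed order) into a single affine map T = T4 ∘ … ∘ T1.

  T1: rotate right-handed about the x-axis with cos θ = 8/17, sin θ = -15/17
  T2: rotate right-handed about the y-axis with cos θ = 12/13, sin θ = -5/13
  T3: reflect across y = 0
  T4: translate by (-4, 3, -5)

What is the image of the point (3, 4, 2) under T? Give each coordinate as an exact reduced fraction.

T1 rotate right-handed about the x-axis with cos θ = 8/17, sin θ = -15/17: (3, 4, 2) → (3, 62/17, -44/17)
T2 rotate right-handed about the y-axis with cos θ = 12/13, sin θ = -5/13: (3, 62/17, -44/17) → (64/17, 62/17, -21/17)
T3 reflect across y = 0: (64/17, 62/17, -21/17) → (64/17, -62/17, -21/17)
T4 translate by (-4, 3, -5): (64/17, -62/17, -21/17) → (-4/17, -11/17, -106/17)

T(p) = (-4/17, -11/17, -106/17)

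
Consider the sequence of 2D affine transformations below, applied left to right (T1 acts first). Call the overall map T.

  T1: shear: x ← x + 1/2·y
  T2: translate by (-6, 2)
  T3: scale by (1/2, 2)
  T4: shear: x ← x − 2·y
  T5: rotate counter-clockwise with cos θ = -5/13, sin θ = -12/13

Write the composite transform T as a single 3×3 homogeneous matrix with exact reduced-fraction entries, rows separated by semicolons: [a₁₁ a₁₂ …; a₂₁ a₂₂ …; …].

T = [-5/26 171/52 103/13; -6/13 35/13 112/13; 0 0 1]

T1 = [1 1/2 0; 0 1 0; 0 0 1]
T2·T1 = [1 1/2 -6; 0 1 2; 0 0 1]
T3·…·T1 = [1/2 1/4 -3; 0 2 4; 0 0 1]
T4·…·T1 = [1/2 -15/4 -11; 0 2 4; 0 0 1]
T5·…·T1 = [-5/26 171/52 103/13; -6/13 35/13 112/13; 0 0 1]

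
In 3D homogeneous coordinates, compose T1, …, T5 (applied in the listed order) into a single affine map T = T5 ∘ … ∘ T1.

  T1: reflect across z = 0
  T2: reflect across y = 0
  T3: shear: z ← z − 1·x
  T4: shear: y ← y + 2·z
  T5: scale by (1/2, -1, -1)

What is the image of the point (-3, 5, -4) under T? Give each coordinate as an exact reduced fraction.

T(p) = (-3/2, -9, -7)

T1 reflect across z = 0: (-3, 5, -4) → (-3, 5, 4)
T2 reflect across y = 0: (-3, 5, 4) → (-3, -5, 4)
T3 shear: z ← z − 1·x: (-3, -5, 4) → (-3, -5, 7)
T4 shear: y ← y + 2·z: (-3, -5, 7) → (-3, 9, 7)
T5 scale by (1/2, -1, -1): (-3, 9, 7) → (-3/2, -9, -7)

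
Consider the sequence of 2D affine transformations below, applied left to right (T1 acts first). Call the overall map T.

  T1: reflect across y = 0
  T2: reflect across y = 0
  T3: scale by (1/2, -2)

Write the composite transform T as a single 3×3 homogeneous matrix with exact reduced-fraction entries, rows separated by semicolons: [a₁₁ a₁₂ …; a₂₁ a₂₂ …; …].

T1 = [1 0 0; 0 -1 0; 0 0 1]
T2·T1 = [1 0 0; 0 1 0; 0 0 1]
T3·…·T1 = [1/2 0 0; 0 -2 0; 0 0 1]

T = [1/2 0 0; 0 -2 0; 0 0 1]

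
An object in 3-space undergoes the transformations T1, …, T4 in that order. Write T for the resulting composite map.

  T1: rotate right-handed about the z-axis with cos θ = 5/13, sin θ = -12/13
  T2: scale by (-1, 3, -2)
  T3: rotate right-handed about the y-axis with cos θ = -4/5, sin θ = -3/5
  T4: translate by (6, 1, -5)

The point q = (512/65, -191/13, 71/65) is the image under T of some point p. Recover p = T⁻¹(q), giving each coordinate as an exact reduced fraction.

T1 = [5/13 12/13 0 0; -12/13 5/13 0 0; 0 0 1 0; 0 0 0 1]
T2·T1 = [-5/13 -12/13 0 0; -36/13 15/13 0 0; 0 0 -2 0; 0 0 0 1]
T3·…·T1 = [4/13 48/65 6/5 0; -36/13 15/13 0 0; -3/13 -36/65 8/5 0; 0 0 0 1]
T4·…·T1 = [4/13 48/65 6/5 6; -36/13 15/13 0 1; -3/13 -36/65 8/5 -5; 0 0 0 1]
det M = 6; M⁻¹ = [4/13 -4/13 -3/13 -35/13; 48/65 5/39 -36/65 -1429/195; 3/10 0 2/5 1/5; 0 0 0 1]
M⁻¹ · (512/65, -191/13, 71/65)ᵀ = (4, -4, 3)ᵀ

p = (4, -4, 3)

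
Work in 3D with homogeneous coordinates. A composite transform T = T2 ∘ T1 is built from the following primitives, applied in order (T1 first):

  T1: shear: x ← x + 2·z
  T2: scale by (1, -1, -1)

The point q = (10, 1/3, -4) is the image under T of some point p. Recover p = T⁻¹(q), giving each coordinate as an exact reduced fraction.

p = (2, -1/3, 4)

T1 = [1 0 2 0; 0 1 0 0; 0 0 1 0; 0 0 0 1]
T2·T1 = [1 0 2 0; 0 -1 0 0; 0 0 -1 0; 0 0 0 1]
det M = 1; M⁻¹ = [1 0 2 0; 0 -1 0 0; 0 0 -1 0; 0 0 0 1]
M⁻¹ · (10, 1/3, -4)ᵀ = (2, -1/3, 4)ᵀ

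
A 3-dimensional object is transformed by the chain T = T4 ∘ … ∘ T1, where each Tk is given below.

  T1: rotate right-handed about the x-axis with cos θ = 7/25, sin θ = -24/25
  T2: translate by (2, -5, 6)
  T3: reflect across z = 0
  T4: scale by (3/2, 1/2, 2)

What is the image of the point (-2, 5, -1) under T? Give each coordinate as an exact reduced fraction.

T(p) = (0, -57/25, -46/25)

T1 rotate right-handed about the x-axis with cos θ = 7/25, sin θ = -24/25: (-2, 5, -1) → (-2, 11/25, -127/25)
T2 translate by (2, -5, 6): (-2, 11/25, -127/25) → (0, -114/25, 23/25)
T3 reflect across z = 0: (0, -114/25, 23/25) → (0, -114/25, -23/25)
T4 scale by (3/2, 1/2, 2): (0, -114/25, -23/25) → (0, -57/25, -46/25)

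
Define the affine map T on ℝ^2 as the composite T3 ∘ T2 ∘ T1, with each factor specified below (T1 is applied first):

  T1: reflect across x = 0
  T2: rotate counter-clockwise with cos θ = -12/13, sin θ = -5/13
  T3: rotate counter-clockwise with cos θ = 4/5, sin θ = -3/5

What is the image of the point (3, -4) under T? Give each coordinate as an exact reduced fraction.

T1 reflect across x = 0: (3, -4) → (-3, -4)
T2 rotate counter-clockwise with cos θ = -12/13, sin θ = -5/13: (-3, -4) → (16/13, 63/13)
T3 rotate counter-clockwise with cos θ = 4/5, sin θ = -3/5: (16/13, 63/13) → (253/65, 204/65)

T(p) = (253/65, 204/65)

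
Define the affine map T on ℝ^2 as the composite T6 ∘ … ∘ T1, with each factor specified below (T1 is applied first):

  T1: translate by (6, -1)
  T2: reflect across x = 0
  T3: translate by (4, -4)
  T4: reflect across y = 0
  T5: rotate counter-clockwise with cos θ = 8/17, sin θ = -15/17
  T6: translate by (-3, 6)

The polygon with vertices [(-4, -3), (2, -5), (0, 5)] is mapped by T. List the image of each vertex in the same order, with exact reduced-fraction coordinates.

T1 translate by (6, -1): (-4, -3) → (2, -4); (2, -5) → (8, -6); (0, 5) → (6, 4)
T2 reflect across x = 0: (2, -4) → (-2, -4); (8, -6) → (-8, -6); (6, 4) → (-6, 4)
T3 translate by (4, -4): (-2, -4) → (2, -8); (-8, -6) → (-4, -10); (-6, 4) → (-2, 0)
T4 reflect across y = 0: (2, -8) → (2, 8); (-4, -10) → (-4, 10); (-2, 0) → (-2, 0)
T5 rotate counter-clockwise with cos θ = 8/17, sin θ = -15/17: (2, 8) → (8, 2); (-4, 10) → (118/17, 140/17); (-2, 0) → (-16/17, 30/17)
T6 translate by (-3, 6): (8, 2) → (5, 8); (118/17, 140/17) → (67/17, 242/17); (-16/17, 30/17) → (-67/17, 132/17)

image vertices: (5, 8), (67/17, 242/17), (-67/17, 132/17)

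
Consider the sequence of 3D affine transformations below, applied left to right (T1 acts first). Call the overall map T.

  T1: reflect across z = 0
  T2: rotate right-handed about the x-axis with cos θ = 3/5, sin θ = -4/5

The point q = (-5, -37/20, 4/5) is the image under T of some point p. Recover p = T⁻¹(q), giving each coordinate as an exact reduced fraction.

T1 = [1 0 0 0; 0 1 0 0; 0 0 -1 0; 0 0 0 1]
T2·T1 = [1 0 0 0; 0 3/5 -4/5 0; 0 -4/5 -3/5 0; 0 0 0 1]
det M = -1; M⁻¹ = [1 0 0 0; 0 3/5 -4/5 0; 0 -4/5 -3/5 0; 0 0 0 1]
M⁻¹ · (-5, -37/20, 4/5)ᵀ = (-5, -7/4, 1)ᵀ

p = (-5, -7/4, 1)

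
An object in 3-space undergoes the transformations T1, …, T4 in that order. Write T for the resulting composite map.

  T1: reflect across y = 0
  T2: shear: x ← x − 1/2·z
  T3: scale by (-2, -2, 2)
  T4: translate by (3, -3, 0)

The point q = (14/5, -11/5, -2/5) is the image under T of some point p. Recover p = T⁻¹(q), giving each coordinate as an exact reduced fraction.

p = (0, 2/5, -1/5)

T1 = [1 0 0 0; 0 -1 0 0; 0 0 1 0; 0 0 0 1]
T2·T1 = [1 0 -1/2 0; 0 -1 0 0; 0 0 1 0; 0 0 0 1]
T3·…·T1 = [-2 0 1 0; 0 2 0 0; 0 0 2 0; 0 0 0 1]
T4·…·T1 = [-2 0 1 3; 0 2 0 -3; 0 0 2 0; 0 0 0 1]
det M = -8; M⁻¹ = [-1/2 0 1/4 3/2; 0 1/2 0 3/2; 0 0 1/2 0; 0 0 0 1]
M⁻¹ · (14/5, -11/5, -2/5)ᵀ = (0, 2/5, -1/5)ᵀ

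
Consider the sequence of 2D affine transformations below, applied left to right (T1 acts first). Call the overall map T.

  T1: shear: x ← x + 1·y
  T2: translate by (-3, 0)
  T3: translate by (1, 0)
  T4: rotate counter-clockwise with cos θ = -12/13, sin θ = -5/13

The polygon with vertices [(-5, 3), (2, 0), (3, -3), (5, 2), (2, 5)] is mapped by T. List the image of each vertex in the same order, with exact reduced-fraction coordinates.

image vertices: (63/13, -16/13), (0, 0), (9/13, 46/13), (-50/13, -49/13), (-35/13, -85/13)

T1 shear: x ← x + 1·y: (-5, 3) → (-2, 3); (2, 0) → (2, 0); (3, -3) → (0, -3); (5, 2) → (7, 2); (2, 5) → (7, 5)
T2 translate by (-3, 0): (-2, 3) → (-5, 3); (2, 0) → (-1, 0); (0, -3) → (-3, -3); (7, 2) → (4, 2); (7, 5) → (4, 5)
T3 translate by (1, 0): (-5, 3) → (-4, 3); (-1, 0) → (0, 0); (-3, -3) → (-2, -3); (4, 2) → (5, 2); (4, 5) → (5, 5)
T4 rotate counter-clockwise with cos θ = -12/13, sin θ = -5/13: (-4, 3) → (63/13, -16/13); (0, 0) → (0, 0); (-2, -3) → (9/13, 46/13); (5, 2) → (-50/13, -49/13); (5, 5) → (-35/13, -85/13)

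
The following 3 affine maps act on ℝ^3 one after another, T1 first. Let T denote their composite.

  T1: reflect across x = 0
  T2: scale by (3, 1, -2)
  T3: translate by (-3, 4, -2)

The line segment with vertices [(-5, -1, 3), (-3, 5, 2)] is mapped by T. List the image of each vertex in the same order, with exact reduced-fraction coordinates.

T1 reflect across x = 0: (-5, -1, 3) → (5, -1, 3); (-3, 5, 2) → (3, 5, 2)
T2 scale by (3, 1, -2): (5, -1, 3) → (15, -1, -6); (3, 5, 2) → (9, 5, -4)
T3 translate by (-3, 4, -2): (15, -1, -6) → (12, 3, -8); (9, 5, -4) → (6, 9, -6)

image vertices: (12, 3, -8), (6, 9, -6)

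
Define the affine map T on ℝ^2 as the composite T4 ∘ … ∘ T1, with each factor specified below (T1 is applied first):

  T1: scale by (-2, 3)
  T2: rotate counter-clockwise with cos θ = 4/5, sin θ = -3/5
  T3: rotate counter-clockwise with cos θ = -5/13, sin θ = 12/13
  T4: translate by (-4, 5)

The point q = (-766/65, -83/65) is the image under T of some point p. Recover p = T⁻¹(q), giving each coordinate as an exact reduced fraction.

T1 = [-2 0 0; 0 3 0; 0 0 1]
T2·T1 = [-8/5 9/5 0; 6/5 12/5 0; 0 0 1]
T3·…·T1 = [-32/65 -189/65 0; -126/65 48/65 0; 0 0 1]
T4·…·T1 = [-32/65 -189/65 -4; -126/65 48/65 5; 0 0 1]
det M = -6; M⁻¹ = [-8/65 -63/130 251/130; -21/65 16/195 -332/195; 0 0 1]
M⁻¹ · (-766/65, -83/65)ᵀ = (4, 2)ᵀ

p = (4, 2)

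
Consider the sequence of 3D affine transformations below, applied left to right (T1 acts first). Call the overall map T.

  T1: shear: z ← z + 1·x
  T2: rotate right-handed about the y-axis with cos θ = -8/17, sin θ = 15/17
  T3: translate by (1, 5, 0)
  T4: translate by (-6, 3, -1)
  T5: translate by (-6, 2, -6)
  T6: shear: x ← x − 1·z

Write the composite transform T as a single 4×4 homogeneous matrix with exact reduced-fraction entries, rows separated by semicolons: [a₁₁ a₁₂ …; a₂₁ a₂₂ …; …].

T = [30/17 0 23/17 -4; 0 1 0 10; -23/17 0 -8/17 -7; 0 0 0 1]

T1 = [1 0 0 0; 0 1 0 0; 1 0 1 0; 0 0 0 1]
T2·T1 = [7/17 0 15/17 0; 0 1 0 0; -23/17 0 -8/17 0; 0 0 0 1]
T3·…·T1 = [7/17 0 15/17 1; 0 1 0 5; -23/17 0 -8/17 0; 0 0 0 1]
T4·…·T1 = [7/17 0 15/17 -5; 0 1 0 8; -23/17 0 -8/17 -1; 0 0 0 1]
T5·…·T1 = [7/17 0 15/17 -11; 0 1 0 10; -23/17 0 -8/17 -7; 0 0 0 1]
T6·…·T1 = [30/17 0 23/17 -4; 0 1 0 10; -23/17 0 -8/17 -7; 0 0 0 1]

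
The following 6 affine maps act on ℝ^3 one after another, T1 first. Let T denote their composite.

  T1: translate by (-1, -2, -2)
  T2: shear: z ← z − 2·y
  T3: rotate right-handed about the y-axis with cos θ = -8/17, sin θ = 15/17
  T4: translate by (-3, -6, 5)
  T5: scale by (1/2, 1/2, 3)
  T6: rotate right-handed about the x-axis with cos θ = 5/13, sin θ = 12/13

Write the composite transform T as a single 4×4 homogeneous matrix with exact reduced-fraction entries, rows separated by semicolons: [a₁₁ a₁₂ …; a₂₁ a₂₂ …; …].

T = [-4/17 -15/17 15/34 -13/34; 540/221 -1067/442 288/221 -3364/221; -225/221 342/221 -120/221 444/221; 0 0 0 1]

T1 = [1 0 0 -1; 0 1 0 -2; 0 0 1 -2; 0 0 0 1]
T2·T1 = [1 0 0 -1; 0 1 0 -2; 0 -2 1 2; 0 0 0 1]
T3·…·T1 = [-8/17 -30/17 15/17 38/17; 0 1 0 -2; -15/17 16/17 -8/17 -1/17; 0 0 0 1]
T4·…·T1 = [-8/17 -30/17 15/17 -13/17; 0 1 0 -8; -15/17 16/17 -8/17 84/17; 0 0 0 1]
T5·…·T1 = [-4/17 -15/17 15/34 -13/34; 0 1/2 0 -4; -45/17 48/17 -24/17 252/17; 0 0 0 1]
T6·…·T1 = [-4/17 -15/17 15/34 -13/34; 540/221 -1067/442 288/221 -3364/221; -225/221 342/221 -120/221 444/221; 0 0 0 1]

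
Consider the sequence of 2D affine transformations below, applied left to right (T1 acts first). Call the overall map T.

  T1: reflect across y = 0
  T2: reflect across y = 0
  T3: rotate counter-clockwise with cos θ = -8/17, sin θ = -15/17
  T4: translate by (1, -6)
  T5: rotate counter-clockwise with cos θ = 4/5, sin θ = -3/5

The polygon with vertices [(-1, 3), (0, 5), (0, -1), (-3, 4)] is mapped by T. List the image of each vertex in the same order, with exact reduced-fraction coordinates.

T1 reflect across y = 0: (-1, 3) → (-1, -3); (0, 5) → (0, -5); (0, -1) → (0, 1); (-3, 4) → (-3, -4)
T2 reflect across y = 0: (-1, -3) → (-1, 3); (0, -5) → (0, 5); (0, 1) → (0, -1); (-3, -4) → (-3, 4)
T3 rotate counter-clockwise with cos θ = -8/17, sin θ = -15/17: (-1, 3) → (53/17, -9/17); (0, 5) → (75/17, -40/17); (0, -1) → (-15/17, 8/17); (-3, 4) → (84/17, 13/17)
T4 translate by (1, -6): (53/17, -9/17) → (70/17, -111/17); (75/17, -40/17) → (92/17, -142/17); (-15/17, 8/17) → (2/17, -94/17); (84/17, 13/17) → (101/17, -89/17)
T5 rotate counter-clockwise with cos θ = 4/5, sin θ = -3/5: (70/17, -111/17) → (-53/85, -654/85); (92/17, -142/17) → (-58/85, -844/85); (2/17, -94/17) → (-274/85, -382/85); (101/17, -89/17) → (137/85, -659/85)

image vertices: (-53/85, -654/85), (-58/85, -844/85), (-274/85, -382/85), (137/85, -659/85)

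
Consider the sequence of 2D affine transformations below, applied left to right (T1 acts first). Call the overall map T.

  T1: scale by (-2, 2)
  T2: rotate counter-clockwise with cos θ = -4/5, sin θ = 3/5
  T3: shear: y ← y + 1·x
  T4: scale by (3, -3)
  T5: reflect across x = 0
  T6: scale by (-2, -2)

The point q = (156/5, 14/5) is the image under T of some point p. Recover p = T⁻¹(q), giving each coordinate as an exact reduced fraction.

T1 = [-2 0 0; 0 2 0; 0 0 1]
T2·T1 = [8/5 -6/5 0; -6/5 -8/5 0; 0 0 1]
T3·…·T1 = [8/5 -6/5 0; 2/5 -14/5 0; 0 0 1]
T4·…·T1 = [24/5 -18/5 0; -6/5 42/5 0; 0 0 1]
T5·…·T1 = [-24/5 18/5 0; -6/5 42/5 0; 0 0 1]
T6·…·T1 = [48/5 -36/5 0; 12/5 -84/5 0; 0 0 1]
det M = -144; M⁻¹ = [7/60 -1/20 0; 1/60 -1/15 0; 0 0 1]
M⁻¹ · (156/5, 14/5)ᵀ = (7/2, 1/3)ᵀ

p = (7/2, 1/3)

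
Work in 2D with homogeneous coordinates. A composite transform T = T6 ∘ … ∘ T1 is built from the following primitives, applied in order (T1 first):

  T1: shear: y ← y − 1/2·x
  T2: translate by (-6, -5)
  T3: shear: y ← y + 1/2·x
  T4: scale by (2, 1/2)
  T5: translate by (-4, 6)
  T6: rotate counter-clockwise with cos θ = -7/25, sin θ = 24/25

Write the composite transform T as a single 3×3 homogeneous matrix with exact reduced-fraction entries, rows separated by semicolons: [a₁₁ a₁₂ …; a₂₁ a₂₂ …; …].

T1 = [1 0 0; -1/2 1 0; 0 0 1]
T2·T1 = [1 0 -6; -1/2 1 -5; 0 0 1]
T3·…·T1 = [1 0 -6; 0 1 -8; 0 0 1]
T4·…·T1 = [2 0 -12; 0 1/2 -4; 0 0 1]
T5·…·T1 = [2 0 -16; 0 1/2 2; 0 0 1]
T6·…·T1 = [-14/25 -12/25 64/25; 48/25 -7/50 -398/25; 0 0 1]

T = [-14/25 -12/25 64/25; 48/25 -7/50 -398/25; 0 0 1]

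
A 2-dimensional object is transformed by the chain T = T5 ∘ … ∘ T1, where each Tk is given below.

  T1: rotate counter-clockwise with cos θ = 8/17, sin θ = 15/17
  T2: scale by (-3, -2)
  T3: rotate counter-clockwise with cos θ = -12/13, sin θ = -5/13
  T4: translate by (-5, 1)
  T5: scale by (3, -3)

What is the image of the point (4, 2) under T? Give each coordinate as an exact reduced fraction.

T(p) = (-5379/221, -6225/221)

T1 rotate counter-clockwise with cos θ = 8/17, sin θ = 15/17: (4, 2) → (2/17, 76/17)
T2 scale by (-3, -2): (2/17, 76/17) → (-6/17, -152/17)
T3 rotate counter-clockwise with cos θ = -12/13, sin θ = -5/13: (-6/17, -152/17) → (-688/221, 1854/221)
T4 translate by (-5, 1): (-688/221, 1854/221) → (-1793/221, 2075/221)
T5 scale by (3, -3): (-1793/221, 2075/221) → (-5379/221, -6225/221)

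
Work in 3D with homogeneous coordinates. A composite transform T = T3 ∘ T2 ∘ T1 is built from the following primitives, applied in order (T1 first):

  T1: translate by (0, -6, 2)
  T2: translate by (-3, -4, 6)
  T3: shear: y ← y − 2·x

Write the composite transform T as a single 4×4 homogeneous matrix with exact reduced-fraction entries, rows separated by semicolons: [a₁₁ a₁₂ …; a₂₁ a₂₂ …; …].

T = [1 0 0 -3; -2 1 0 -4; 0 0 1 8; 0 0 0 1]

T1 = [1 0 0 0; 0 1 0 -6; 0 0 1 2; 0 0 0 1]
T2·T1 = [1 0 0 -3; 0 1 0 -10; 0 0 1 8; 0 0 0 1]
T3·…·T1 = [1 0 0 -3; -2 1 0 -4; 0 0 1 8; 0 0 0 1]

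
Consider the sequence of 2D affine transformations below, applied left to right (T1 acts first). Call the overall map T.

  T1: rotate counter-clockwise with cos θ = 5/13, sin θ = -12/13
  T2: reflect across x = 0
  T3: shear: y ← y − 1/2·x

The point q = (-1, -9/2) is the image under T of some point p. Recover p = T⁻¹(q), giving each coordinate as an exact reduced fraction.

T1 = [5/13 12/13 0; -12/13 5/13 0; 0 0 1]
T2·T1 = [-5/13 -12/13 0; -12/13 5/13 0; 0 0 1]
T3·…·T1 = [-5/13 -12/13 0; -19/26 11/13 0; 0 0 1]
det M = -1; M⁻¹ = [-11/13 -12/13 0; -19/26 5/13 0; 0 0 1]
M⁻¹ · (-1, -9/2)ᵀ = (5, -1)ᵀ

p = (5, -1)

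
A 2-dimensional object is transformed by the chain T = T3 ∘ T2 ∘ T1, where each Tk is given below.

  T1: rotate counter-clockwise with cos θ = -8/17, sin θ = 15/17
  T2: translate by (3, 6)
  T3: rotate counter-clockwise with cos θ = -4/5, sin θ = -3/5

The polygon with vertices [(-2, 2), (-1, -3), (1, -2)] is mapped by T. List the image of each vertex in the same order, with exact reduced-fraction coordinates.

image vertices: (4/17, -67/17), (-83/85, -756/85), (107/85, -751/85)

T1 rotate counter-clockwise with cos θ = -8/17, sin θ = 15/17: (-2, 2) → (-14/17, -46/17); (-1, -3) → (53/17, 9/17); (1, -2) → (22/17, 31/17)
T2 translate by (3, 6): (-14/17, -46/17) → (37/17, 56/17); (53/17, 9/17) → (104/17, 111/17); (22/17, 31/17) → (73/17, 133/17)
T3 rotate counter-clockwise with cos θ = -4/5, sin θ = -3/5: (37/17, 56/17) → (4/17, -67/17); (104/17, 111/17) → (-83/85, -756/85); (73/17, 133/17) → (107/85, -751/85)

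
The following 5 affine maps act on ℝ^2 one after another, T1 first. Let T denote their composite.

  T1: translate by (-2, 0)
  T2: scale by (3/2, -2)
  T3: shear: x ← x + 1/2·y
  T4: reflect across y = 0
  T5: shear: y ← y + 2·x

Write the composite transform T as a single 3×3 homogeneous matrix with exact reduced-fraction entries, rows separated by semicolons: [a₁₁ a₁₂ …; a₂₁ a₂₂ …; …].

T1 = [1 0 -2; 0 1 0; 0 0 1]
T2·T1 = [3/2 0 -3; 0 -2 0; 0 0 1]
T3·…·T1 = [3/2 -1 -3; 0 -2 0; 0 0 1]
T4·…·T1 = [3/2 -1 -3; 0 2 0; 0 0 1]
T5·…·T1 = [3/2 -1 -3; 3 0 -6; 0 0 1]

T = [3/2 -1 -3; 3 0 -6; 0 0 1]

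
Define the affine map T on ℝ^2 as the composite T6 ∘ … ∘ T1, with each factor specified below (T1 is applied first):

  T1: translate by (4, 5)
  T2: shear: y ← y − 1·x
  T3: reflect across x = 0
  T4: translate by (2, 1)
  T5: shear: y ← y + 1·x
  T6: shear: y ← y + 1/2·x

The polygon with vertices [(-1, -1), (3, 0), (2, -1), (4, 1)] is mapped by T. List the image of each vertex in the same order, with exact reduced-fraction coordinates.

T1 translate by (4, 5): (-1, -1) → (3, 4); (3, 0) → (7, 5); (2, -1) → (6, 4); (4, 1) → (8, 6)
T2 shear: y ← y − 1·x: (3, 4) → (3, 1); (7, 5) → (7, -2); (6, 4) → (6, -2); (8, 6) → (8, -2)
T3 reflect across x = 0: (3, 1) → (-3, 1); (7, -2) → (-7, -2); (6, -2) → (-6, -2); (8, -2) → (-8, -2)
T4 translate by (2, 1): (-3, 1) → (-1, 2); (-7, -2) → (-5, -1); (-6, -2) → (-4, -1); (-8, -2) → (-6, -1)
T5 shear: y ← y + 1·x: (-1, 2) → (-1, 1); (-5, -1) → (-5, -6); (-4, -1) → (-4, -5); (-6, -1) → (-6, -7)
T6 shear: y ← y + 1/2·x: (-1, 1) → (-1, 1/2); (-5, -6) → (-5, -17/2); (-4, -5) → (-4, -7); (-6, -7) → (-6, -10)

image vertices: (-1, 1/2), (-5, -17/2), (-4, -7), (-6, -10)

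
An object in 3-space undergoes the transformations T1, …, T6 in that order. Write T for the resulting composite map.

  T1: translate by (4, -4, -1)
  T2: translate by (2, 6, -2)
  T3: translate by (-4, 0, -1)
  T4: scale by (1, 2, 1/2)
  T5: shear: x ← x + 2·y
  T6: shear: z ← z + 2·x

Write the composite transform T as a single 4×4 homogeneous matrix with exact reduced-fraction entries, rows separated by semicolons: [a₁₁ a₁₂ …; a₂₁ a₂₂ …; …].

T1 = [1 0 0 4; 0 1 0 -4; 0 0 1 -1; 0 0 0 1]
T2·T1 = [1 0 0 6; 0 1 0 2; 0 0 1 -3; 0 0 0 1]
T3·…·T1 = [1 0 0 2; 0 1 0 2; 0 0 1 -4; 0 0 0 1]
T4·…·T1 = [1 0 0 2; 0 2 0 4; 0 0 1/2 -2; 0 0 0 1]
T5·…·T1 = [1 4 0 10; 0 2 0 4; 0 0 1/2 -2; 0 0 0 1]
T6·…·T1 = [1 4 0 10; 0 2 0 4; 2 8 1/2 18; 0 0 0 1]

T = [1 4 0 10; 0 2 0 4; 2 8 1/2 18; 0 0 0 1]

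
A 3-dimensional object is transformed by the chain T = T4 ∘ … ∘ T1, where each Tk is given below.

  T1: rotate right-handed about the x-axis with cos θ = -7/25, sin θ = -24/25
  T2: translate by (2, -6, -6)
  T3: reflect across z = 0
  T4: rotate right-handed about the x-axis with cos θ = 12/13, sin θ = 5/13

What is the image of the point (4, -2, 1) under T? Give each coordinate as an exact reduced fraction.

T1 rotate right-handed about the x-axis with cos θ = -7/25, sin θ = -24/25: (4, -2, 1) → (4, 38/25, 41/25)
T2 translate by (2, -6, -6): (4, 38/25, 41/25) → (6, -112/25, -109/25)
T3 reflect across z = 0: (6, -112/25, -109/25) → (6, -112/25, 109/25)
T4 rotate right-handed about the x-axis with cos θ = 12/13, sin θ = 5/13: (6, -112/25, 109/25) → (6, -1889/325, 748/325)

T(p) = (6, -1889/325, 748/325)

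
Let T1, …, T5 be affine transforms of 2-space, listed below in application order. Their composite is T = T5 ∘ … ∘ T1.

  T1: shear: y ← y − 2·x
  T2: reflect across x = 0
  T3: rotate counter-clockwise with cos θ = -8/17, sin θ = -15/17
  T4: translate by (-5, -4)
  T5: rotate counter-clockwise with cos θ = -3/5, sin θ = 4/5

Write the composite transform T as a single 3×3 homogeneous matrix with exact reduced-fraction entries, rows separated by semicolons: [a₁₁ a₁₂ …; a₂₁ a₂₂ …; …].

T = [-58/85 -13/85 31/5; -181/85 84/85 -8/5; 0 0 1]

T1 = [1 0 0; -2 1 0; 0 0 1]
T2·T1 = [-1 0 0; -2 1 0; 0 0 1]
T3·…·T1 = [-22/17 15/17 0; 31/17 -8/17 0; 0 0 1]
T4·…·T1 = [-22/17 15/17 -5; 31/17 -8/17 -4; 0 0 1]
T5·…·T1 = [-58/85 -13/85 31/5; -181/85 84/85 -8/5; 0 0 1]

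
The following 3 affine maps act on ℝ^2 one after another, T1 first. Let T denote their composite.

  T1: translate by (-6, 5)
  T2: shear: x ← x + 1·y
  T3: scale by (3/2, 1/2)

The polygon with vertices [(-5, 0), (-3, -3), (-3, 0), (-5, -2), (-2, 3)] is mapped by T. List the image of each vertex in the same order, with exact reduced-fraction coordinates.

image vertices: (-9, 5/2), (-21/2, 1), (-6, 5/2), (-12, 3/2), (0, 4)

T1 translate by (-6, 5): (-5, 0) → (-11, 5); (-3, -3) → (-9, 2); (-3, 0) → (-9, 5); (-5, -2) → (-11, 3); (-2, 3) → (-8, 8)
T2 shear: x ← x + 1·y: (-11, 5) → (-6, 5); (-9, 2) → (-7, 2); (-9, 5) → (-4, 5); (-11, 3) → (-8, 3); (-8, 8) → (0, 8)
T3 scale by (3/2, 1/2): (-6, 5) → (-9, 5/2); (-7, 2) → (-21/2, 1); (-4, 5) → (-6, 5/2); (-8, 3) → (-12, 3/2); (0, 8) → (0, 4)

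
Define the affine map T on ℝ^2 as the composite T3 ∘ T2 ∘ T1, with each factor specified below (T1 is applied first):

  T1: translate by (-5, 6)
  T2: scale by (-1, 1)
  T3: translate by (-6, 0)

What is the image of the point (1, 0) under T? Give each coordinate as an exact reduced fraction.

T(p) = (-2, 6)

T1 translate by (-5, 6): (1, 0) → (-4, 6)
T2 scale by (-1, 1): (-4, 6) → (4, 6)
T3 translate by (-6, 0): (4, 6) → (-2, 6)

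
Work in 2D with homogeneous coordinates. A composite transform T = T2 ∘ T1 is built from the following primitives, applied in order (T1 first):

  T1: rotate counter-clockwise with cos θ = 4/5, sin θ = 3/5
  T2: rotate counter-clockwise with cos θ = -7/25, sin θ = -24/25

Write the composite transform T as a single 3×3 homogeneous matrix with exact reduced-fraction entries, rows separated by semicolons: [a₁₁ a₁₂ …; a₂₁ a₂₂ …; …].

T = [44/125 117/125 0; -117/125 44/125 0; 0 0 1]

T1 = [4/5 -3/5 0; 3/5 4/5 0; 0 0 1]
T2·T1 = [44/125 117/125 0; -117/125 44/125 0; 0 0 1]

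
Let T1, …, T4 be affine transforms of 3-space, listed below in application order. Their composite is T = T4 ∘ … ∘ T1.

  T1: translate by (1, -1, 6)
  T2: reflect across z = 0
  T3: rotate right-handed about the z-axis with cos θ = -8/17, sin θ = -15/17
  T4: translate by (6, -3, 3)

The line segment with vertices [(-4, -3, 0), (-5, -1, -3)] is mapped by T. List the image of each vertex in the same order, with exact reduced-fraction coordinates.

T1 translate by (1, -1, 6): (-4, -3, 0) → (-3, -4, 6); (-5, -1, -3) → (-4, -2, 3)
T2 reflect across z = 0: (-3, -4, 6) → (-3, -4, -6); (-4, -2, 3) → (-4, -2, -3)
T3 rotate right-handed about the z-axis with cos θ = -8/17, sin θ = -15/17: (-3, -4, -6) → (-36/17, 77/17, -6); (-4, -2, -3) → (2/17, 76/17, -3)
T4 translate by (6, -3, 3): (-36/17, 77/17, -6) → (66/17, 26/17, -3); (2/17, 76/17, -3) → (104/17, 25/17, 0)

image vertices: (66/17, 26/17, -3), (104/17, 25/17, 0)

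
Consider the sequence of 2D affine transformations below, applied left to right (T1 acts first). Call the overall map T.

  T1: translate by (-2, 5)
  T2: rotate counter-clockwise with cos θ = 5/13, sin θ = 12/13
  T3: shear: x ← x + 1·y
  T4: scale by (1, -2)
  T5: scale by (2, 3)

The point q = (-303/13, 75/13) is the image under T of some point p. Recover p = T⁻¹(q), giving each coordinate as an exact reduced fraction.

p = (-3, 9/2)

T1 = [1 0 -2; 0 1 5; 0 0 1]
T2·T1 = [5/13 -12/13 -70/13; 12/13 5/13 1/13; 0 0 1]
T3·…·T1 = [17/13 -7/13 -69/13; 12/13 5/13 1/13; 0 0 1]
T4·…·T1 = [17/13 -7/13 -69/13; -24/13 -10/13 -2/13; 0 0 1]
T5·…·T1 = [34/13 -14/13 -138/13; -72/13 -30/13 -6/13; 0 0 1]
det M = -12; M⁻¹ = [5/26 -7/78 2; -6/13 -17/78 -5; 0 0 1]
M⁻¹ · (-303/13, 75/13)ᵀ = (-3, 9/2)ᵀ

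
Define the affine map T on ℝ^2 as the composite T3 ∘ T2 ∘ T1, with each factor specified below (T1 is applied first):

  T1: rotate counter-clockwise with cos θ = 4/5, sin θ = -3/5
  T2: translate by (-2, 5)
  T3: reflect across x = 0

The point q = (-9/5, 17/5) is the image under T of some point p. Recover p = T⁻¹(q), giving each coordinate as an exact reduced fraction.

T1 = [4/5 3/5 0; -3/5 4/5 0; 0 0 1]
T2·T1 = [4/5 3/5 -2; -3/5 4/5 5; 0 0 1]
T3·…·T1 = [-4/5 -3/5 2; -3/5 4/5 5; 0 0 1]
det M = -1; M⁻¹ = [-4/5 -3/5 23/5; -3/5 4/5 -14/5; 0 0 1]
M⁻¹ · (-9/5, 17/5)ᵀ = (4, 1)ᵀ

p = (4, 1)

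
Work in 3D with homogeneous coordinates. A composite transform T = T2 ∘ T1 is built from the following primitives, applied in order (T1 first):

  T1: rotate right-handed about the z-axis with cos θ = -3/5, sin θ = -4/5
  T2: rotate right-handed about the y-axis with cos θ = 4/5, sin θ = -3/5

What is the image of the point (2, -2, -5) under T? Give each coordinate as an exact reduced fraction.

T1 rotate right-handed about the z-axis with cos θ = -3/5, sin θ = -4/5: (2, -2, -5) → (-14/5, -2/5, -5)
T2 rotate right-handed about the y-axis with cos θ = 4/5, sin θ = -3/5: (-14/5, -2/5, -5) → (19/25, -2/5, -142/25)

T(p) = (19/25, -2/5, -142/25)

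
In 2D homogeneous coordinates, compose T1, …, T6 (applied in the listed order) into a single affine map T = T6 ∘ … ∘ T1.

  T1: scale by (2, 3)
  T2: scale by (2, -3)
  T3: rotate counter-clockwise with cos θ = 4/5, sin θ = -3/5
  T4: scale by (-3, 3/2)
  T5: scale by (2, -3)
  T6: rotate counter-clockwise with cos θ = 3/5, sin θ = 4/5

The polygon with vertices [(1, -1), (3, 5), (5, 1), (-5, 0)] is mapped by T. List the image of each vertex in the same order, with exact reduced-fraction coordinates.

T1 scale by (2, 3): (1, -1) → (2, -3); (3, 5) → (6, 15); (5, 1) → (10, 3); (-5, 0) → (-10, 0)
T2 scale by (2, -3): (2, -3) → (4, 9); (6, 15) → (12, -45); (10, 3) → (20, -9); (-10, 0) → (-20, 0)
T3 rotate counter-clockwise with cos θ = 4/5, sin θ = -3/5: (4, 9) → (43/5, 24/5); (12, -45) → (-87/5, -216/5); (20, -9) → (53/5, -96/5); (-20, 0) → (-16, 12)
T4 scale by (-3, 3/2): (43/5, 24/5) → (-129/5, 36/5); (-87/5, -216/5) → (261/5, -324/5); (53/5, -96/5) → (-159/5, -144/5); (-16, 12) → (48, 18)
T5 scale by (2, -3): (-129/5, 36/5) → (-258/5, -108/5); (261/5, -324/5) → (522/5, 972/5); (-159/5, -144/5) → (-318/5, 432/5); (48, 18) → (96, -54)
T6 rotate counter-clockwise with cos θ = 3/5, sin θ = 4/5: (-258/5, -108/5) → (-342/25, -1356/25); (522/5, 972/5) → (-2322/25, 5004/25); (-318/5, 432/5) → (-2682/25, 24/25); (96, -54) → (504/5, 222/5)

image vertices: (-342/25, -1356/25), (-2322/25, 5004/25), (-2682/25, 24/25), (504/5, 222/5)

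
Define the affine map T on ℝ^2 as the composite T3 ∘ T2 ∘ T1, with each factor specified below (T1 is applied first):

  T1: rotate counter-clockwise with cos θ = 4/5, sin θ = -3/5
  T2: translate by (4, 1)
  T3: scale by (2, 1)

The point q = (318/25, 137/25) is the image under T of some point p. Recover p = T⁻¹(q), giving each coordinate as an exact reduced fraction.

p = (-4/5, 5)

T1 = [4/5 3/5 0; -3/5 4/5 0; 0 0 1]
T2·T1 = [4/5 3/5 4; -3/5 4/5 1; 0 0 1]
T3·…·T1 = [8/5 6/5 8; -3/5 4/5 1; 0 0 1]
det M = 2; M⁻¹ = [2/5 -3/5 -13/5; 3/10 4/5 -16/5; 0 0 1]
M⁻¹ · (318/25, 137/25)ᵀ = (-4/5, 5)ᵀ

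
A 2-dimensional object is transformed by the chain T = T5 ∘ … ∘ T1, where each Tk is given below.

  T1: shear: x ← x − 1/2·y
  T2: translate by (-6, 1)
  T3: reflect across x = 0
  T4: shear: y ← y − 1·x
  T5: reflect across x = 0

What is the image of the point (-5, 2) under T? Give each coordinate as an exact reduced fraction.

T1 shear: x ← x − 1/2·y: (-5, 2) → (-6, 2)
T2 translate by (-6, 1): (-6, 2) → (-12, 3)
T3 reflect across x = 0: (-12, 3) → (12, 3)
T4 shear: y ← y − 1·x: (12, 3) → (12, -9)
T5 reflect across x = 0: (12, -9) → (-12, -9)

T(p) = (-12, -9)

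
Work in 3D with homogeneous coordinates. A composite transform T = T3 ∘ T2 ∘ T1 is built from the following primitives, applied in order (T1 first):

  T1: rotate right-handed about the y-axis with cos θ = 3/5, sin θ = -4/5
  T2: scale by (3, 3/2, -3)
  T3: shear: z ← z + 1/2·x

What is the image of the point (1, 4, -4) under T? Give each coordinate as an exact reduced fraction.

T(p) = (57/5, 6, 21/2)

T1 rotate right-handed about the y-axis with cos θ = 3/5, sin θ = -4/5: (1, 4, -4) → (19/5, 4, -8/5)
T2 scale by (3, 3/2, -3): (19/5, 4, -8/5) → (57/5, 6, 24/5)
T3 shear: z ← z + 1/2·x: (57/5, 6, 24/5) → (57/5, 6, 21/2)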